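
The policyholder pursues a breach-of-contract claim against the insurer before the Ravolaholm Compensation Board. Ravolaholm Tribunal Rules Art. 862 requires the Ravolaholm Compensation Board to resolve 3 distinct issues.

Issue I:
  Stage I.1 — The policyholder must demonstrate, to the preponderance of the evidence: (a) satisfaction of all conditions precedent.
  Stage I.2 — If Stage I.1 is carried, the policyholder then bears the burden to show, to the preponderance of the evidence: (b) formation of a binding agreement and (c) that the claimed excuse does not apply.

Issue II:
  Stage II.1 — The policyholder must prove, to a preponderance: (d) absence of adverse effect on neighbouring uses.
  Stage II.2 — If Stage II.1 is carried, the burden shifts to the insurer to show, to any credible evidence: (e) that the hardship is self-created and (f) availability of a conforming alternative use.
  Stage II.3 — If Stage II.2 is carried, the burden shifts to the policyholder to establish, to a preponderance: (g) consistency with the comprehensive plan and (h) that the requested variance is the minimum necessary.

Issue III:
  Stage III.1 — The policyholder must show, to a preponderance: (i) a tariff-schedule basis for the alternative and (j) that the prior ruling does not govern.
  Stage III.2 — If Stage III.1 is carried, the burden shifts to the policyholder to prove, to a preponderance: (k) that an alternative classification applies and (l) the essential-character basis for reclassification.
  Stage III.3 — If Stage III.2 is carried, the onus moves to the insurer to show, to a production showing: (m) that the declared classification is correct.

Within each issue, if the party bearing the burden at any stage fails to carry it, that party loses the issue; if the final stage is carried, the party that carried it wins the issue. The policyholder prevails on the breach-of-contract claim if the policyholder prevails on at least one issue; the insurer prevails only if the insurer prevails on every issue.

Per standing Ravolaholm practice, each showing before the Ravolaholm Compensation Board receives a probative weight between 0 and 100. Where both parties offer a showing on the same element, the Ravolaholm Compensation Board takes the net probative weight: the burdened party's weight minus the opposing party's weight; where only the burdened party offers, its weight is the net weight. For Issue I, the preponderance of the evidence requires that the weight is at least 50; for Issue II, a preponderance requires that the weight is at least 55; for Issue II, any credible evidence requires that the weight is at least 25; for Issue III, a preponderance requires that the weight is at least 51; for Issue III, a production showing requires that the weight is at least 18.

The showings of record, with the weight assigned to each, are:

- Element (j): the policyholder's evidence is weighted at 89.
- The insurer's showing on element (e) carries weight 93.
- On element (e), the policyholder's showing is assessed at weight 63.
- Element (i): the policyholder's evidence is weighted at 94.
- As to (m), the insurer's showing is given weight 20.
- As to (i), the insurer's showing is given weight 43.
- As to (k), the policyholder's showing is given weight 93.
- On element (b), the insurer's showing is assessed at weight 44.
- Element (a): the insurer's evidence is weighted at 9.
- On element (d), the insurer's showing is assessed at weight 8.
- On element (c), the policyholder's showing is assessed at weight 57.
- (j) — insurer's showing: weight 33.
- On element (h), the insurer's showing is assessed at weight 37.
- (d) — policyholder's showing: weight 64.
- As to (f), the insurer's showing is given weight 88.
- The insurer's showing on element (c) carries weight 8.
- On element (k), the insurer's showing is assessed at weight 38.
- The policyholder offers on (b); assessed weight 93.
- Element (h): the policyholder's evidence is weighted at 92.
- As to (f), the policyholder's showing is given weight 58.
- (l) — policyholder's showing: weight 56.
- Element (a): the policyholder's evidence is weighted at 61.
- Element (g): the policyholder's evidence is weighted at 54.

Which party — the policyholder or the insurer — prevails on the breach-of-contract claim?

— Issue I —
Stage I.1 (policyholder, the preponderance of the evidence, weight is at least 50): (a) net 61−9=52 ≥ 50 — meets.
  Stage I.1 is satisfied; the policyholder continues to bear the burden.
Stage I.2 (policyholder, the preponderance of the evidence, weight is at least 50): (b) net 93−44=49 < 50 — fails; (c) net 57−8=49 < 50 — fails.
  Not every element is met, so the policyholder fails to carry Stage I.2.
The analysis ends at Stage I.2; the insurer prevails on this issue.
— Issue II —
Stage II.1 (policyholder, a preponderance, weight is at least 55): (d) net 64−8=56 ≥ 55 — meets.
  All elements met. The burden passes to the insurer.
Stage II.2 (insurer, any credible evidence, weight is at least 25): (e) net 93−63=30 ≥ 25 — meets; (f) net 88−58=30 ≥ 25 — meets.
  Stage II.2 carried; the burden shifts to the policyholder.
Stage II.3 (policyholder, a preponderance, weight is at least 55): (g) 54 < 55 — fails; (h) net 92−37=55 ≥ 55 — meets.
  Not every element is met, so the policyholder fails to carry Stage II.3.
The insurer prevails on this issue.
— Issue III —
Stage III.1 (policyholder, a preponderance, weight is at least 51): (i) net 94−43=51 ≥ 51 — meets; (j) net 89−33=56 ≥ 51 — meets.
  Stage III.1 carried; the burden remains with the policyholder.
Stage III.2 (policyholder, a preponderance, weight is at least 51): (k) net 93−38=55 ≥ 51 — meets; (l) 56 ≥ 51 — meets.
  The policyholder carries Stage III.2; the insurer now bears the burden.
Stage III.3 (insurer, a production showing, weight is at least 18): (m) 20 ≥ 18 — meets.
  All elements met at the final stage.
All stages carried — the insurer prevails on this issue.
Per-issue: Issue I → insurer; Issue II → insurer; Issue III → insurer. The policyholder must prevail on at least one issue; overall, the insurer prevails.

insurer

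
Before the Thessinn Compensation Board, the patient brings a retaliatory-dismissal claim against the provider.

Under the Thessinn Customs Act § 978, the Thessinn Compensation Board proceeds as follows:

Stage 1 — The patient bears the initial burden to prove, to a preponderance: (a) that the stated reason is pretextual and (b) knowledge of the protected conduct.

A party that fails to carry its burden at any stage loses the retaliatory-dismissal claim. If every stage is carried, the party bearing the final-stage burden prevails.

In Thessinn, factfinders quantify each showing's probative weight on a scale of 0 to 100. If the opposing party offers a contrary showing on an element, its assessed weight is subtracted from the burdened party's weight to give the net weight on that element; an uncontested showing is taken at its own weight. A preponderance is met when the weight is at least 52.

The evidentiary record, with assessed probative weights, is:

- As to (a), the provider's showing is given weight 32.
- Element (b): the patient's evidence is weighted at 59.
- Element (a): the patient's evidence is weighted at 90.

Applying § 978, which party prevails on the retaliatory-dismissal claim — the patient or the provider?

patient

Stage 1 (patient, a preponderance, weight is at least 52): (a) net 90−32=58 ≥ 52 — meets; (b) 59 ≥ 52 — meets.
  All elements met at the final stage.
With every stage satisfied, the patient prevails.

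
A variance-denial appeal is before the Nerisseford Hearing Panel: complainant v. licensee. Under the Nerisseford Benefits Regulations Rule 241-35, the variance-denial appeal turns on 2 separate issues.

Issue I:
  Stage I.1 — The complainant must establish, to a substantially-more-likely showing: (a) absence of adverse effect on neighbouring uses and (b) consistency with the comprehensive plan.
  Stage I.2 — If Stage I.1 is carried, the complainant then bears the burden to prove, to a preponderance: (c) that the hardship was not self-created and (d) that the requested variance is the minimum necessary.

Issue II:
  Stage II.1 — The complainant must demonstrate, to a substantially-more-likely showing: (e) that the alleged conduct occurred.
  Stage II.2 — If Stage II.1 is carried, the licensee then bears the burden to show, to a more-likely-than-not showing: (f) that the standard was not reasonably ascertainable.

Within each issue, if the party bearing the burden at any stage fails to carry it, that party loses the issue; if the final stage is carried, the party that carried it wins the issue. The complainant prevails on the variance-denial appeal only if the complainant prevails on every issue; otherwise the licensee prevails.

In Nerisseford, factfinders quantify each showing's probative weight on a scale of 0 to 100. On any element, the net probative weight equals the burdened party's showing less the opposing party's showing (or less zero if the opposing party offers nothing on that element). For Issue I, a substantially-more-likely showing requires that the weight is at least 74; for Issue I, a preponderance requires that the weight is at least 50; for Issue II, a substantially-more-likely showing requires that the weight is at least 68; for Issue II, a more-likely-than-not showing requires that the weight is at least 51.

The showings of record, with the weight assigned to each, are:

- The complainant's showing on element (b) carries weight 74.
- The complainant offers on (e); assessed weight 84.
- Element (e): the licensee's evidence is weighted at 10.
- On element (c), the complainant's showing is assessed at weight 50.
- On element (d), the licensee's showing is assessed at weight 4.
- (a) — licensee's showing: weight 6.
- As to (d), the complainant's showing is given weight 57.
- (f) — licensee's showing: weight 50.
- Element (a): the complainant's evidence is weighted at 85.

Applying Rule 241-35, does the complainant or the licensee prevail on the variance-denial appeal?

complainant

— Issue I —
At Stage I.1 the complainant must meet a substantially-more-likely showing (weight is at least 74): on (a) the weight is 85 less the opposing 6 gives net 79, which does reach 74, so (a) meets the standard; on (b) the weight is 74, which does reach 74, so (b) meets the standard.
  All elements met. The complainant retains the burden for Stage I.2.
At Stage I.2 the complainant must meet a preponderance (weight is at least 50): on (c) the weight is 50, ≥ 50, so (c) meets the standard; on (d) the weight is 57 less the opposing 4 gives net 53, which does reach 50, so (d) meets the standard.
  Stage I.2 carried; the final stage is satisfied.
All stages carried — the complainant prevails on this issue.
— Issue II —
At Stage II.1 the complainant must meet a substantially-more-likely showing (weight is at least 68): on (e) the weight is 84 less the opposing 10 gives net 74, which does reach 68, so (e) meets the standard.
  The complainant carries Stage II.1; the licensee now bears the burden.
At Stage II.2 the licensee must meet a more-likely-than-not showing (weight is at least 51): on (f) the weight is 50, < 51, so (f) does not meet the standard.
  Not every element is met, so the licensee fails to carry Stage II.2.
The complainant prevails on this issue.
Per-issue: Issue I → complainant; Issue II → complainant. The complainant must prevail on every issue; overall, the complainant prevails.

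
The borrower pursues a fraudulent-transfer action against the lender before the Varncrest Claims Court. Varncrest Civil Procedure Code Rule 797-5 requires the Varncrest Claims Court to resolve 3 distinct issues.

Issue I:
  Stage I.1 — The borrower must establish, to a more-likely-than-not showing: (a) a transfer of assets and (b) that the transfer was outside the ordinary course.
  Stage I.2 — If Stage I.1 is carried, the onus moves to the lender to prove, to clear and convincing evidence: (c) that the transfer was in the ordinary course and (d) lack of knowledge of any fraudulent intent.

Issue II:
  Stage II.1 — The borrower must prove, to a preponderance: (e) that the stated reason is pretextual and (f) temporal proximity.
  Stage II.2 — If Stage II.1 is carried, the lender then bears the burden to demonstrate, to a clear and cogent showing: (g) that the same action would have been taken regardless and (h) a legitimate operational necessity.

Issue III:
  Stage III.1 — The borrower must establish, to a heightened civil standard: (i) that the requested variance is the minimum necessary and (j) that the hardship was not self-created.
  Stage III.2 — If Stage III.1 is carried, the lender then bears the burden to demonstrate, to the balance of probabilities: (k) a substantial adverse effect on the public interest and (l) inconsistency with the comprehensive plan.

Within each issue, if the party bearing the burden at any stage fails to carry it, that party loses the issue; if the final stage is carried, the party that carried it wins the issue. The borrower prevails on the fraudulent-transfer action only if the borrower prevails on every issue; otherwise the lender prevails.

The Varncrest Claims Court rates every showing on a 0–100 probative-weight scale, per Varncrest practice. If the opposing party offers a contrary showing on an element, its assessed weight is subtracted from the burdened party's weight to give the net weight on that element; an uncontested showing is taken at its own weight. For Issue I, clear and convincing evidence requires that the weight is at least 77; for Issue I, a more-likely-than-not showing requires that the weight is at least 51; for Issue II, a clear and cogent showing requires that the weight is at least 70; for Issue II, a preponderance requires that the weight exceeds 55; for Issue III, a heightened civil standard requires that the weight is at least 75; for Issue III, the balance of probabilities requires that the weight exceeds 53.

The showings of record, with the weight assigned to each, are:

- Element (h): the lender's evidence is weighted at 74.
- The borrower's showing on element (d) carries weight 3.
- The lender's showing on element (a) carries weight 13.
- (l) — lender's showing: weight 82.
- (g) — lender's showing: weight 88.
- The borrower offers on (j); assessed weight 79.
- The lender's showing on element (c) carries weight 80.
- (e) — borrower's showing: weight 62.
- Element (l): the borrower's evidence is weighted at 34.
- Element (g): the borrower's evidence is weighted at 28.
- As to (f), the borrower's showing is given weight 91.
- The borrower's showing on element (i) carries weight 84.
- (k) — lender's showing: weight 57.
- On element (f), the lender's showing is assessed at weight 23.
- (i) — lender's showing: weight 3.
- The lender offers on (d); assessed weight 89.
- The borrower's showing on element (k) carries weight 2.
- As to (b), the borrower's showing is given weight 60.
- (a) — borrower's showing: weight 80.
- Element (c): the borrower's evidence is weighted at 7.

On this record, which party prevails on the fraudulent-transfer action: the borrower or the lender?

— Issue I —
Stage I.1 (borrower, a more-likely-than-not showing, weight is at least 51): (a) net 80−13=67 ≥ 51 — meets; (b) 60 ≥ 51 — meets.
  Stage I.1 is satisfied; the onus moves to the lender.
Stage I.2 (lender, clear and convincing evidence, weight is at least 77): (c) net 80−7=73 < 77 — fails; (d) net 89−3=86 ≥ 77 — meets.
  Stage I.2 not carried; the lender fails its burden.
The borrower prevails on this issue.
— Issue II —
Stage II.1 (borrower, a preponderance, weight exceeds 55): (e) 62 > 55 — meets; (f) net 91−23=68 > 55 — meets.
  Stage II.1 carried; the burden shifts to the lender.
Stage II.2 (lender, a clear and cogent showing, weight is at least 70): (g) net 88−28=60 < 70 — fails; (h) 74 ≥ 70 — meets.
  Stage II.2 not carried; the lender fails its burden.
The analysis ends at Stage II.2; the borrower prevails on this issue.
— Issue III —
Stage III.1 (borrower, a heightened civil standard, weight is at least 75): (i) net 84−3=81 ≥ 75 — meets; (j) 79 ≥ 75 — meets.
  Stage III.1 is satisfied; the onus moves to the lender.
Stage III.2 (lender, the balance of probabilities, weight exceeds 53): (k) net 57−2=55 > 53 — meets; (l) net 82−34=48 ≤ 53 — fails.
  Not every element is met, so the lender fails to carry Stage III.2.
The analysis ends at Stage III.2; the borrower prevails on this issue.
Per-issue: Issue I → borrower; Issue II → borrower; Issue III → borrower. The borrower must prevail on every issue; overall, the borrower prevails.

borrower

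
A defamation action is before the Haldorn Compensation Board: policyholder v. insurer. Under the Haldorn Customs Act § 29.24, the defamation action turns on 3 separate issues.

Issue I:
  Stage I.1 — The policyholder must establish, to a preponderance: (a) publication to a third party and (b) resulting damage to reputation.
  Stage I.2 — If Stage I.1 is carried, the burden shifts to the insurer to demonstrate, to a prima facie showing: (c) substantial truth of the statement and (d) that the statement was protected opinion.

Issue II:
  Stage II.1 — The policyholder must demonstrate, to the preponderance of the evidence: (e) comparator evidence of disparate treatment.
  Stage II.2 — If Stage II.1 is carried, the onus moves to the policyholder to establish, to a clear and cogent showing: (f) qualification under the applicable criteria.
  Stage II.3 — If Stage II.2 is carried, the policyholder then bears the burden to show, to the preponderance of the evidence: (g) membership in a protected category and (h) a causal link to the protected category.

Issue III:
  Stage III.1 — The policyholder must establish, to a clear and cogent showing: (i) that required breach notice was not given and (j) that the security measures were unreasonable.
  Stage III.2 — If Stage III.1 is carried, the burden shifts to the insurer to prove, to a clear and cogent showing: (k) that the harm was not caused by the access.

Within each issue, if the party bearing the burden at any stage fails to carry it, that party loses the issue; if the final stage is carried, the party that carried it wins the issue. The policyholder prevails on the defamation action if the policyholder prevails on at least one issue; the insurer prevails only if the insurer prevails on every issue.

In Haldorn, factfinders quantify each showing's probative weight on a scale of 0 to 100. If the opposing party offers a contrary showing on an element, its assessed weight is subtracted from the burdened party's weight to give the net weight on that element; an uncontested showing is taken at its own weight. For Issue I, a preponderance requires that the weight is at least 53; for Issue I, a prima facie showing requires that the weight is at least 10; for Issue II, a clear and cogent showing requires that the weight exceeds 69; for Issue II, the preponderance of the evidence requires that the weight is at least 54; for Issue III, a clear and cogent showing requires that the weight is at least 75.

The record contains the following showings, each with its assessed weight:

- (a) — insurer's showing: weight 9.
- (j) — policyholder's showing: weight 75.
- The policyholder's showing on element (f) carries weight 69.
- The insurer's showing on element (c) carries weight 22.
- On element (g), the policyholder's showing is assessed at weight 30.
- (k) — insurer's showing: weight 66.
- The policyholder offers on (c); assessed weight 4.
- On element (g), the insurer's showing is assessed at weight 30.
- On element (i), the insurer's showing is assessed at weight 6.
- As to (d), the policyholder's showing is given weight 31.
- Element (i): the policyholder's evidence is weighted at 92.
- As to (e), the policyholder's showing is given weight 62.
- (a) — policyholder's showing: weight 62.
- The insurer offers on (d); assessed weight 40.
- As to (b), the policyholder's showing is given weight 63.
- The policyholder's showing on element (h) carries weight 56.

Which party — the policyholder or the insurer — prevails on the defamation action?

— Issue I —
Stage I.1 — burden on policyholder; standard: a preponderance (weight is at least 53).
    (a): 62 − 9 = 53 ≥ 53 [met]
    (b): 63 ≥ 53 [met]
  Stage I.1 is satisfied; the onus moves to the insurer.
Stage I.2 — burden on insurer; standard: a prima facie showing (weight is at least 10).
    (c): 22 − 4 = 18 ≥ 10 [met]
    (d): 40 − 31 = 9 < 10 [not met]
  The insurer does not carry Stage I.2.
The analysis ends at Stage I.2; the policyholder prevails on this issue.
— Issue II —
Stage II.1 — burden on policyholder; standard: the preponderance of the evidence (weight is at least 54).
    (e): 62 ≥ 54 [met]
  Stage II.1 carried; the burden remains with the policyholder.
Stage II.2 — burden on policyholder; standard: a clear and cogent showing (weight exceeds 69).
    (f): 69 ≤ 69 [not met]
  The policyholder does not carry Stage II.2.
The insurer prevails on this issue.
— Issue III —
Stage III.1 — burden on policyholder; standard: a clear and cogent showing (weight is at least 75).
    (i): 92 − 6 = 86 ≥ 75 [met]
    (j): 75 ≥ 75 [met]
  Stage III.1 carried; the burden shifts to the insurer.
Stage III.2 — burden on insurer; standard: a clear and cogent showing (weight is at least 75).
    (k): 66 < 75 [not met]
  Not every element is met, so the insurer fails to carry Stage III.2.
So the policyholder prevails on this issue.
Per-issue: Issue I → policyholder; Issue II → insurer; Issue III → policyholder. The policyholder must prevail on at least one issue; overall, the policyholder prevails.

policyholder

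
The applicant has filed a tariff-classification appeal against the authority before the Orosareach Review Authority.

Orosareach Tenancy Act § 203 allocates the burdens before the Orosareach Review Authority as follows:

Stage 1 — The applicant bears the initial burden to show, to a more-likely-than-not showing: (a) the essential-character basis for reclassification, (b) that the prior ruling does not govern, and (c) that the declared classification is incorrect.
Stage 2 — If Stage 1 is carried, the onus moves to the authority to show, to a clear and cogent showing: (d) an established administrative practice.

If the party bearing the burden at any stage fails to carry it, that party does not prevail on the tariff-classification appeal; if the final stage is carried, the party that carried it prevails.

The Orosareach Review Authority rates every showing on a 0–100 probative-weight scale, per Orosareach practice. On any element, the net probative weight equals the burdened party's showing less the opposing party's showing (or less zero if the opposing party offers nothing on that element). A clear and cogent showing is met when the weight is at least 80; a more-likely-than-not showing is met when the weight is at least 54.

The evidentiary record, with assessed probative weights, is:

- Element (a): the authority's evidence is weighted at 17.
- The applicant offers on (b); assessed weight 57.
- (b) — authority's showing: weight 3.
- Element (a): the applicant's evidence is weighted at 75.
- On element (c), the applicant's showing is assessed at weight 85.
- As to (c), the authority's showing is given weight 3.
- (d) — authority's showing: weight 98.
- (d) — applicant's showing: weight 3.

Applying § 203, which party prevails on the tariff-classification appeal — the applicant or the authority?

authority

Stage 1 (applicant, a more-likely-than-not showing, weight is at least 54): (a) net 75−17=58 ≥ 54 — meets; (b) net 57−3=54 ≥ 54 — meets; (c) net 85−3=82 ≥ 54 — meets.
  Stage 1 carried; the burden shifts to the authority.
Stage 2 (authority, a clear and cogent showing, weight is at least 80): (d) net 98−3=95 ≥ 80 — meets.
  The authority carries the last stage.
All stages carried — the authority prevails.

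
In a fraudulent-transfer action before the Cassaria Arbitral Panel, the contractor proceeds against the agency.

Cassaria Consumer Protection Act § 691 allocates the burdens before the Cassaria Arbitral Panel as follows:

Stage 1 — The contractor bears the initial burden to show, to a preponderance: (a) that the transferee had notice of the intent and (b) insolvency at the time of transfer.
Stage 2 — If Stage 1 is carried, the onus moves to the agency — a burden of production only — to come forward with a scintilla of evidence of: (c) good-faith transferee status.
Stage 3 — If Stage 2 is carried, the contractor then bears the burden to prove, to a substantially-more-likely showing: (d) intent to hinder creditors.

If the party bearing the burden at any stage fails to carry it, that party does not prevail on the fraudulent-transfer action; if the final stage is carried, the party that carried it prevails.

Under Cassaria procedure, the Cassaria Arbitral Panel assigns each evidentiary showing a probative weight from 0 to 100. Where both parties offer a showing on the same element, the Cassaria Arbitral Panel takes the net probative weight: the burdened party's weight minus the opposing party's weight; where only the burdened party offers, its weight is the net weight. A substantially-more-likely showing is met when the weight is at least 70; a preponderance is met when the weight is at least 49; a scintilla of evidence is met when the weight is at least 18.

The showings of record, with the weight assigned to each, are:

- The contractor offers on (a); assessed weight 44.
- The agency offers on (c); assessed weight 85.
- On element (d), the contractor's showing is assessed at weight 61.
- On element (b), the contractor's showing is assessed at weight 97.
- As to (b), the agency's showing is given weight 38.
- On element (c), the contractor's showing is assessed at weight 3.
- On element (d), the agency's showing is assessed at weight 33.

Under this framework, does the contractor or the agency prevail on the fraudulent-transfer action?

At Stage 1 the contractor must meet a preponderance (weight is at least 49): on (a) the weight is 44, < 49, so (a) does not meet the standard; on (b) the weight is 97 less the opposing 38 gives net 59, ≥ 49, so (b) meets the standard.
  Not every element is met, so the contractor fails to carry Stage 1.
The analysis ends at Stage 1; the agency prevails.

agency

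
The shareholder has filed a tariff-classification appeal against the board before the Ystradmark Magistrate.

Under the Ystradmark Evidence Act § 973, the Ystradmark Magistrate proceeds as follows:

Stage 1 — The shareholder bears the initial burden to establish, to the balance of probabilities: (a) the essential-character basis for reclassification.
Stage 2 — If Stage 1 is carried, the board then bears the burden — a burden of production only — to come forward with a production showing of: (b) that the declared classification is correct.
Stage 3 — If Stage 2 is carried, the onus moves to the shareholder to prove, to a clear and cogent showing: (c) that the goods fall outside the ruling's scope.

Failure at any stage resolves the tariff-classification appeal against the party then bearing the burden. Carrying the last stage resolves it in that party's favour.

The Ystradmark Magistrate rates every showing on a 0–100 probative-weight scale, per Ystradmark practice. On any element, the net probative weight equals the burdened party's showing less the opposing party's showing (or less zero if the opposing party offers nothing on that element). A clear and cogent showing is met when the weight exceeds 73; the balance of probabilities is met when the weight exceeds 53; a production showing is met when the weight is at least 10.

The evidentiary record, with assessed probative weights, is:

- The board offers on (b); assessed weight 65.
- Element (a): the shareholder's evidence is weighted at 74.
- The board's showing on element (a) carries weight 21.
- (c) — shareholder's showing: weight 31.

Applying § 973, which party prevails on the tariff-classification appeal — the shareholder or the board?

Stage 1 — burden on shareholder; standard: the balance of probabilities (weight exceeds 53).
    (a): 74 − 21 = 53 ≤ 53 [not met]
  Not every element is met, so the shareholder fails to carry Stage 1.
The analysis ends at Stage 1; the board prevails.

board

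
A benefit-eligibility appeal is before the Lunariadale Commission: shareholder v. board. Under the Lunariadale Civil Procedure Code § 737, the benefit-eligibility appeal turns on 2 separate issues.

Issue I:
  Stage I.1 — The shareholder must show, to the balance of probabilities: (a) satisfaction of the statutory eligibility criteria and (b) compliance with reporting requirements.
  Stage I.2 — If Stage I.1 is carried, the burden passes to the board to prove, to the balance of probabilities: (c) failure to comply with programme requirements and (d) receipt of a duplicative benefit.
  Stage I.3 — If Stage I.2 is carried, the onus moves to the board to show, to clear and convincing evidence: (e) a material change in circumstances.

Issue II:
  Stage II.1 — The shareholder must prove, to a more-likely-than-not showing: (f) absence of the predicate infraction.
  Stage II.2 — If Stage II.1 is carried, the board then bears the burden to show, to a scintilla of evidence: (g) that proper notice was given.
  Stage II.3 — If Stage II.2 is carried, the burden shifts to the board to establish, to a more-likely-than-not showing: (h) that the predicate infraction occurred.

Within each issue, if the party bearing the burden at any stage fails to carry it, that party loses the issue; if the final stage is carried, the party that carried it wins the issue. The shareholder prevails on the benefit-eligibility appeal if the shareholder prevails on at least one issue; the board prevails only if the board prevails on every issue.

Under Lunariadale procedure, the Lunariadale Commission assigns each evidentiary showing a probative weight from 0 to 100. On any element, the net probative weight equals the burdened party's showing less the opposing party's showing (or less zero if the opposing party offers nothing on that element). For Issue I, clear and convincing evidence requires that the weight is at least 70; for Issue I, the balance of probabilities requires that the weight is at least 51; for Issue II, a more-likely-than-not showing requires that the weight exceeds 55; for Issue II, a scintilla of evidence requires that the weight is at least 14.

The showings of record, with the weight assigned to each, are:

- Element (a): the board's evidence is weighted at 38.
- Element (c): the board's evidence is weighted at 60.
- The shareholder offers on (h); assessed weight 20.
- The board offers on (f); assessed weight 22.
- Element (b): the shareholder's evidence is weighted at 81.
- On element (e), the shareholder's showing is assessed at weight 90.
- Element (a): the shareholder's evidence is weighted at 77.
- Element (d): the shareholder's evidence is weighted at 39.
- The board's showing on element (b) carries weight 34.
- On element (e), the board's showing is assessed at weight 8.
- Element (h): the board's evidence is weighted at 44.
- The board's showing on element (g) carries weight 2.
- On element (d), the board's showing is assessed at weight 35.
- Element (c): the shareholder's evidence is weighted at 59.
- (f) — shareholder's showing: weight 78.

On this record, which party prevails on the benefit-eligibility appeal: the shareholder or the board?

shareholder

— Issue I —
Stage I.1 — burden on shareholder; standard: the balance of probabilities (weight is at least 51).
    (a): 77 − 38 = 39 < 51 [not met]
    (b): 81 − 34 = 47 < 51 [not met]
  Not every element is met, so the shareholder fails to carry Stage I.1.
So the board prevails on this issue.
— Issue II —
At Stage II.1 the shareholder must meet a more-likely-than-not showing (weight exceeds 55): on (f) the weight is 78 less the opposing 22 gives net 56, which does exceed 55, so (f) meets the standard.
  The shareholder carries Stage II.1; the board now bears the burden.
At Stage II.2 the board must meet a scintilla of evidence (weight is at least 14): on (g) the weight is 2, < 14, so (g) does not meet the standard.
  Stage II.2 not carried; the board fails its burden.
So the shareholder prevails on this issue.
Per-issue: Issue I → board; Issue II → shareholder. The shareholder must prevail on at least one issue; overall, the shareholder prevails.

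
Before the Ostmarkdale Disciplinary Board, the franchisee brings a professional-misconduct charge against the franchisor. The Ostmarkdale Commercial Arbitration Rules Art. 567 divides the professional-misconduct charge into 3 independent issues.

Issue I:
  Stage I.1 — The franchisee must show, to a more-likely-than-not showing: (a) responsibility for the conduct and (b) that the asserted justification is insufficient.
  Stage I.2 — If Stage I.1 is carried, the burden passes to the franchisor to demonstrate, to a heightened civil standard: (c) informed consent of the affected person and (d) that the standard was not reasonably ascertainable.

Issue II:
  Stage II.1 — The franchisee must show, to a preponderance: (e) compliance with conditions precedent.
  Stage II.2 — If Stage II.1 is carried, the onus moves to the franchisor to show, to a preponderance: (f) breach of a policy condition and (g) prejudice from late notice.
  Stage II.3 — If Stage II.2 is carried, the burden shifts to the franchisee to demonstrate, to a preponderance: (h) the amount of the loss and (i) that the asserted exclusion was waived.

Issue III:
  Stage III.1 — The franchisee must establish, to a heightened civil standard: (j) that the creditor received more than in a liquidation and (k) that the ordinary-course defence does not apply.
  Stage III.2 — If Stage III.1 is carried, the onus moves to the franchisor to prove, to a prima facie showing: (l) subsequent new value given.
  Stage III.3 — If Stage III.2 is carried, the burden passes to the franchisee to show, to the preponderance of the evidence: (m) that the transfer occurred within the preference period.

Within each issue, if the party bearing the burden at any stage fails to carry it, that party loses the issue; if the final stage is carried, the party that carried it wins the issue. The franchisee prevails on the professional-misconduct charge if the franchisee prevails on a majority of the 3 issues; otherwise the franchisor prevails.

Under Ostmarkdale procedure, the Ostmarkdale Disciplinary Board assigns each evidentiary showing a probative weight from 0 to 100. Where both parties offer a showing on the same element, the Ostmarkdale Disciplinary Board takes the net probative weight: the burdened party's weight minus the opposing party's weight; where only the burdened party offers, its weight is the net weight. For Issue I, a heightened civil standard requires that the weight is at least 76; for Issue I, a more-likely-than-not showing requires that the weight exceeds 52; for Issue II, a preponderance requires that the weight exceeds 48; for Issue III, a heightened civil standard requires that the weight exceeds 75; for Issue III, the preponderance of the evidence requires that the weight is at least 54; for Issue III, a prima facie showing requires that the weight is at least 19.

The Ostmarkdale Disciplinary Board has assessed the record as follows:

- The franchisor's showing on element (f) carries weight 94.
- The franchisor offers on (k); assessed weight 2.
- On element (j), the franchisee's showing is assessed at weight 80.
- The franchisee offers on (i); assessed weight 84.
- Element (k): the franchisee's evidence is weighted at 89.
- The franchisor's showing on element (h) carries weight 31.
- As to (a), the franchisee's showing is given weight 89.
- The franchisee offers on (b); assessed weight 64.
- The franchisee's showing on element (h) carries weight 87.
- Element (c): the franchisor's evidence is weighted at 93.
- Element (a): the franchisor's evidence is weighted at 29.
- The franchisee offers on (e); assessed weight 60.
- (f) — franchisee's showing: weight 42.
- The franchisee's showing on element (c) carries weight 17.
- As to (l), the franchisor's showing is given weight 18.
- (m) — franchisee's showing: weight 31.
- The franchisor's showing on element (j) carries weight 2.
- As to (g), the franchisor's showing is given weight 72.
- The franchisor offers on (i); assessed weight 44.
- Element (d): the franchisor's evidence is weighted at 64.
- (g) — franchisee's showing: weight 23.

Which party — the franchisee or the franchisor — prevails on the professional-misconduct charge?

franchisee

— Issue I —
At Stage I.1 the franchisee must meet a more-likely-than-not showing (weight exceeds 52): on (a) the weight is 89 less the opposing 29 gives net 60, > 52, so (a) meets the standard; on (b) the weight is 64, > 52, so (b) meets the standard.
  All elements met. The burden passes to the franchisor.
At Stage I.2 the franchisor must meet a heightened civil standard (weight is at least 76): on (c) the weight is 93 less the opposing 17 gives net 76, ≥ 76, so (c) meets the standard; on (d) the weight is 64, which does not reach 76, so (d) does not meet the standard.
  The franchisor does not carry Stage I.2.
The analysis ends at Stage I.2; the franchisee prevails on this issue.
— Issue II —
At Stage II.1 the franchisee must meet a preponderance (weight exceeds 48): on (e) the weight is 60, which does exceed 48, so (e) meets the standard.
  Stage II.1 is satisfied; the onus moves to the franchisor.
At Stage II.2 the franchisor must meet a preponderance (weight exceeds 48): on (f) the weight is 94 less the opposing 42 gives net 52, which does exceed 48, so (f) meets the standard; on (g) the weight is 72 less the opposing 23 gives net 49, which does exceed 48, so (g) meets the standard.
  All elements met. The burden passes to the franchisee.
At Stage II.3 the franchisee must meet a preponderance (weight exceeds 48): on (h) the weight is 87 less the opposing 31 gives net 56, which does exceed 48, so (h) meets the standard; on (i) the weight is 84 less the opposing 44 gives net 40, ≤ 48, so (i) does not meet the standard.
  The franchisee does not carry Stage II.3.
The analysis ends at Stage II.3; the franchisor prevails on this issue.
— Issue III —
Stage III.1 — burden on franchisee; standard: a heightened civil standard (weight exceeds 75).
    (j): 80 − 2 = 78 > 75 [met]
    (k): 89 − 2 = 87 > 75 [met]
  The franchisee carries Stage III.1; the franchisor now bears the burden.
Stage III.2 — burden on franchisor; standard: a prima facie showing (weight is at least 19).
    (l): 18 < 19 [not met]
  The franchisor does not carry Stage III.2.
So the franchisee prevails on this issue.
Per-issue: Issue I → franchisee; Issue II → franchisor; Issue III → franchisee. The franchisee must prevail on a majority of issues; overall, the franchisee prevails.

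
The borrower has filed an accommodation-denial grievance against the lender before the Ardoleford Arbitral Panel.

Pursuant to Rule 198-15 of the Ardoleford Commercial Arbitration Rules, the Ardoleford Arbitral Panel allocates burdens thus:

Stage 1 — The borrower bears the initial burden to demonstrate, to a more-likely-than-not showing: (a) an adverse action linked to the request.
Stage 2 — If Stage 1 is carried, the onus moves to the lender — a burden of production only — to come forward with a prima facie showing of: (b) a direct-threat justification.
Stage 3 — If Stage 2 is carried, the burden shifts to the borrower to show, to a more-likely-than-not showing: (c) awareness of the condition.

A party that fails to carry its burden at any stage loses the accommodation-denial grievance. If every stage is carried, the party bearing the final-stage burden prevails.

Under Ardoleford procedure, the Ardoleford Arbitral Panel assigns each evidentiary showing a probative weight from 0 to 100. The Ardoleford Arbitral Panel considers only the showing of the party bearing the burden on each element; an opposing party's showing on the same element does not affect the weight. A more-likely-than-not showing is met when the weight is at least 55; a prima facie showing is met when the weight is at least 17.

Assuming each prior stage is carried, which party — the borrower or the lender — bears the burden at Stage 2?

lender

Stage 2's rule assigns the burden to the lender (to a prima facie showing).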